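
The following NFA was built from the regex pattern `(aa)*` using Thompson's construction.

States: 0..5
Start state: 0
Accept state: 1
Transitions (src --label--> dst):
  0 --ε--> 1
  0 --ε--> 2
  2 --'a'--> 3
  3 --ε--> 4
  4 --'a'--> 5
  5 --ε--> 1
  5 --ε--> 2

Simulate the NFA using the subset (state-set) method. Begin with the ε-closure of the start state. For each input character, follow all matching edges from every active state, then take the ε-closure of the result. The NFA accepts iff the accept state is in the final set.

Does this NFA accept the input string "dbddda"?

Answer: REJECT

Steps:
initial (ε-close {0}): {0,1,2}
'd' @ 1: {}  — no active states
rest 'bddda' ignored (set empty)
final: {}; accept 1 not in set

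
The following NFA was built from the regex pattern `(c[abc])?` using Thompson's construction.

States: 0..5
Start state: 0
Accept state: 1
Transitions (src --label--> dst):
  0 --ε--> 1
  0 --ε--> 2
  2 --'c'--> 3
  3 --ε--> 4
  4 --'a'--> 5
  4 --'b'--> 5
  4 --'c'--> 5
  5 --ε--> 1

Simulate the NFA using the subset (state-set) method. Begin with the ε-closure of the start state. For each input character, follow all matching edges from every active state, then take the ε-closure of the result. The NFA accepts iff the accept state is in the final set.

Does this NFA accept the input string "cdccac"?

start: ε-closure({0}) = {0,1,2}
'c' @ 1: {3,4}
'd' @ 2: {}  — no active states
rest 'ccac' ignored (set empty)
end set {} — state 1 not in

Answer: REJECT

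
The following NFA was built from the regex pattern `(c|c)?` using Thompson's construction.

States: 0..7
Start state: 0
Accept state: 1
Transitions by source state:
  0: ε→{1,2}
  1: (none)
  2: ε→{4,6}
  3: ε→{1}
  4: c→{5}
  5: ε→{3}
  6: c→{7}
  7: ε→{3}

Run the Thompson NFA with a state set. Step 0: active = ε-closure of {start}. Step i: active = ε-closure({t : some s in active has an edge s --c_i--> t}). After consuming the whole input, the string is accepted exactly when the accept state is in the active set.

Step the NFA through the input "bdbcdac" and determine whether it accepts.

initial (ε-close {0}): {0,1,2,4,6}
'b' @ 1: {}  — state set empty
rest 'dbcdac' ignored (set empty)
end set {} — state 1 not in

Answer: REJECT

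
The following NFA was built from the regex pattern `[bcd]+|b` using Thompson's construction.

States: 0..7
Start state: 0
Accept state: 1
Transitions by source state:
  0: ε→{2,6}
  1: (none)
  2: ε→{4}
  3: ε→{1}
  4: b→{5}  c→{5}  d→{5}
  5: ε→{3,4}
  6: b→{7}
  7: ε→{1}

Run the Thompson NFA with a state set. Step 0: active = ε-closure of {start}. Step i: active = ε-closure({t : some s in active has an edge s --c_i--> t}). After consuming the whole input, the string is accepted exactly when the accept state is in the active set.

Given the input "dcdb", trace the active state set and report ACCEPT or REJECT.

Answer: ACCEPT

Steps:
initial (ε-close {0}): {0,2,4,6}
'd' @ 1: {1,3,4,5}  [accepting]
'c' @ 2: {1,3,4,5}  [accepting]
'd' @ 3: {1,3,4,5}  [accepting]
'b' @ 4: {1,3,4,5}  [accepting]
final: {1,3,4,5}; accept 1 in set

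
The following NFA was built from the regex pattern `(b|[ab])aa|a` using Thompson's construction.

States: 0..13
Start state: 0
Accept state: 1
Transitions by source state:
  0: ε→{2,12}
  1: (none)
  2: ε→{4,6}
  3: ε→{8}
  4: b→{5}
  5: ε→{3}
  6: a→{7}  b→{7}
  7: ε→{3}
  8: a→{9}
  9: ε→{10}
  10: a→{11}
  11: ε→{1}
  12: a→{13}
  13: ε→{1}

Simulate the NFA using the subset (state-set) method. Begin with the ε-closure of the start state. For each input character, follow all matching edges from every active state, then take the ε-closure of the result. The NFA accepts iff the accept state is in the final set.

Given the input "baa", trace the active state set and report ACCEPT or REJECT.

start: ε-closure({0}) = {0,2,4,6,12}
'b' @ 1: {3,5,7,8}
'a' @ 2: {9,10}
'a' @ 3: {1,11}  [accepting]
after full input: {1,11}  (accept=1 in)

Answer: ACCEPT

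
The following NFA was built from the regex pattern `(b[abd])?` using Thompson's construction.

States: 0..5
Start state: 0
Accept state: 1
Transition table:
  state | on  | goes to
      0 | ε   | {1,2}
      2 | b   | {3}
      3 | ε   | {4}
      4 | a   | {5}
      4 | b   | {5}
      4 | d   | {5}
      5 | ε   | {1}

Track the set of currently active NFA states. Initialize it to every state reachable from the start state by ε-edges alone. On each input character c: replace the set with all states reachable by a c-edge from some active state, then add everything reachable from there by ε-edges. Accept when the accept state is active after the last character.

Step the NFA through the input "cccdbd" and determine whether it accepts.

Answer: REJECT

Derivation:
S₀ = ε-closure({0}) = {0,1,2}
'c' @ 1: {}  — dead — no transitions
rest 'ccdbd' ignored (set empty)
after full input: {}  (accept=1 not in)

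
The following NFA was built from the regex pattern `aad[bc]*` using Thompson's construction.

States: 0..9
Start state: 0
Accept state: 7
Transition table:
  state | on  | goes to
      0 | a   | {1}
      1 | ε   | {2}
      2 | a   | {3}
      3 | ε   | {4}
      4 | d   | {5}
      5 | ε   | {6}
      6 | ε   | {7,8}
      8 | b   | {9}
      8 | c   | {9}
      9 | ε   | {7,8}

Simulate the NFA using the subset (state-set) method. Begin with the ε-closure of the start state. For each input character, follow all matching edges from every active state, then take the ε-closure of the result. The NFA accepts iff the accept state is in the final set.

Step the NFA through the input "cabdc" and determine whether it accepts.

Answer: REJECT

Trace:
initial (ε-close {0}): {0}
'c' @ 1: {}  — state set empty
rest 'abdc' ignored (set empty)
final: {}; accept 7 not in set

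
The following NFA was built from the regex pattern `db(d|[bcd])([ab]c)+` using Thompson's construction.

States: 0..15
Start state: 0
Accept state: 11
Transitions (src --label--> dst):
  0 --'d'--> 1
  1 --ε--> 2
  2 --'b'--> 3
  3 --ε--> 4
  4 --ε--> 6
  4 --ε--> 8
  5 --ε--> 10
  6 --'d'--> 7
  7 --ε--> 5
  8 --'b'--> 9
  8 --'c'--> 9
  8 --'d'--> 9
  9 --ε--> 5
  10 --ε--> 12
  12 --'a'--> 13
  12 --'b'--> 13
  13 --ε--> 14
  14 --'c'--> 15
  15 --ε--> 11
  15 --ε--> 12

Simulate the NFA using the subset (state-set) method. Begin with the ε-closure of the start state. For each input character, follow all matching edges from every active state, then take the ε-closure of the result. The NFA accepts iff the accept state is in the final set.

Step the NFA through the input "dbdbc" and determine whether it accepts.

Answer: ACCEPT

Derivation:
start: ε-closure({0}) = {0}
'd' @ 1: {1,2}
'b' @ 2: {3,4,6,8}
'd' @ 3: {5,7,9,10,12}
'b' @ 4: {13,14}
'c' @ 5: {11,12,15}  (accept∈set)
end set {11,12,15} — state 11 in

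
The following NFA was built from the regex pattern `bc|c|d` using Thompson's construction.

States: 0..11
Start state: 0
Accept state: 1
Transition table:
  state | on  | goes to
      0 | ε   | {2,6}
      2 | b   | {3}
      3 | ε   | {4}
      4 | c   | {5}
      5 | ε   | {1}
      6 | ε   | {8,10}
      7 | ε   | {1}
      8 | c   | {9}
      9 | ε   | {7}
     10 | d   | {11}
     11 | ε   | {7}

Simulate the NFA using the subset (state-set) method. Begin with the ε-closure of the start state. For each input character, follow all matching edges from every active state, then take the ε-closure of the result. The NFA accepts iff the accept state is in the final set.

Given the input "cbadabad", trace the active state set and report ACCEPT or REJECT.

start: ε-closure({0}) = {0,2,6,8,10}
'c' @ 1: {1,7,9}  (accept∈set)
'b' @ 2: {}  — no active states
rest 'adabad' ignored (set empty)
end set {} — state 1 not in

Answer: REJECT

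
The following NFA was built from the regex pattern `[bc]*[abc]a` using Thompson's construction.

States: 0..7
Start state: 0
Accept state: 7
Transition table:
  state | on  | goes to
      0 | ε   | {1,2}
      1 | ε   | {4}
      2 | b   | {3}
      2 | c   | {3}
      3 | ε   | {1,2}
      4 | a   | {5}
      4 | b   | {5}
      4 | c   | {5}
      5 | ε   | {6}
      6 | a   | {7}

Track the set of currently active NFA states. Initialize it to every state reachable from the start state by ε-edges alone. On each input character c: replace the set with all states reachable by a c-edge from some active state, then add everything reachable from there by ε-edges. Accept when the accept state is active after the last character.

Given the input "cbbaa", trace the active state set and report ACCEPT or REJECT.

start: ε-closure({0}) = {0,1,2,4}
'c' @ 1: {1,2,3,4,5,6}
'b' @ 2: {1,2,3,4,5,6}
'b' @ 3: {1,2,3,4,5,6}
'a' @ 4: {5,6,7}  [accepting]
'a' @ 5: {7}  [accepting]
after full input: {7}  (accept=7 in)

Answer: ACCEPT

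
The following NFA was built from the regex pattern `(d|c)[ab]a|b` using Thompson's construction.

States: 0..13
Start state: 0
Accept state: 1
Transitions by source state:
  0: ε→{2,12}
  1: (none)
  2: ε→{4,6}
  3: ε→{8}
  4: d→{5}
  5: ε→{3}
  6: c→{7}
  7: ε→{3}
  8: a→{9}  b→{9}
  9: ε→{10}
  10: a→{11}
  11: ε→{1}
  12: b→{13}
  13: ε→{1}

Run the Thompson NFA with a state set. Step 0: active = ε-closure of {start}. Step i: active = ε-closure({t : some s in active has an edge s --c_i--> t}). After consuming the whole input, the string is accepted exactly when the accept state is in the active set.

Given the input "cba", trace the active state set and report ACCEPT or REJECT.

Answer: ACCEPT

Derivation:
S₀ = ε-closure({0}) = {0,2,4,6,12}
'c' @ 1: {3,7,8}
'b' @ 2: {9,10}
'a' @ 3: {1,11}  [accepting]
final: {1,11}; accept 1 in set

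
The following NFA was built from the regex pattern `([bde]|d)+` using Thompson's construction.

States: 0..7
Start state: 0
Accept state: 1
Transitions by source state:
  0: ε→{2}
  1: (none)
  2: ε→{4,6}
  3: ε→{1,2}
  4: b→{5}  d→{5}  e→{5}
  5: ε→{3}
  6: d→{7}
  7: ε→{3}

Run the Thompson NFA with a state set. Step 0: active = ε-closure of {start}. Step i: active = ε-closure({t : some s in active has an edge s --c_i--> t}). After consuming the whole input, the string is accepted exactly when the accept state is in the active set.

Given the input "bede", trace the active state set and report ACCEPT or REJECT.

initial (ε-close {0}): {0,2,4,6}
'b' @ 1: {1,2,3,4,5,6}  (accept∈set)
'e' @ 2: {1,2,3,4,5,6}  (accept∈set)
'd' @ 3: {1,2,3,4,5,6,7}  (accept∈set)
'e' @ 4: {1,2,3,4,5,6}  (accept∈set)
after full input: {1,2,3,4,5,6}  (accept=1 in)

Answer: ACCEPT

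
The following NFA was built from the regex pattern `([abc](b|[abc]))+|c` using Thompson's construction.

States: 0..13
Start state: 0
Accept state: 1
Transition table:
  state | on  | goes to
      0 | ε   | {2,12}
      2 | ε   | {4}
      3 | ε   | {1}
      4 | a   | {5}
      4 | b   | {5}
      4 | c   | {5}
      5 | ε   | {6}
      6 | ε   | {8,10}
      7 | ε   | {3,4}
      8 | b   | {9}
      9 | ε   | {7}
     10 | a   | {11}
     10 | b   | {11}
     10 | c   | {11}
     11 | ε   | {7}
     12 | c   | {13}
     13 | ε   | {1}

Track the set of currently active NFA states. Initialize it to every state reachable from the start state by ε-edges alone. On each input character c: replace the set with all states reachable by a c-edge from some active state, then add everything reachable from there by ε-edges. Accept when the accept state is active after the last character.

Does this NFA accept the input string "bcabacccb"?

S₀ = ε-closure({0}) = {0,2,4,12}
'b' @ 1: {5,6,8,10}
'c' @ 2: {1,3,4,7,11}  ✓accept
'a' @ 3: {5,6,8,10}
'b' @ 4: {1,3,4,7,9,11}  ✓accept
'a' @ 5: {5,6,8,10}
'c' @ 6: {1,3,4,7,11}  ✓accept
'c' @ 7: {5,6,8,10}
'c' @ 8: {1,3,4,7,11}  ✓accept
'b' @ 9: {5,6,8,10}
end set {5,6,8,10} — state 1 not in

Answer: REJECT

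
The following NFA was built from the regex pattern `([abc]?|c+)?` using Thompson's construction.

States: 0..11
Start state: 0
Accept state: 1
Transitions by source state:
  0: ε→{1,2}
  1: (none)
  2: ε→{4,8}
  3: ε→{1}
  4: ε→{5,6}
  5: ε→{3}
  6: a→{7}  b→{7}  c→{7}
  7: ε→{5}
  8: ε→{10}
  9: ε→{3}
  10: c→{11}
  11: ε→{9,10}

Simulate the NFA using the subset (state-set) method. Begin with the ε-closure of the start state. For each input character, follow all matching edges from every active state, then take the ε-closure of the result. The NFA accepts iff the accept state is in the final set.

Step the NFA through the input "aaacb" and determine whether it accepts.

start: ε-closure({0}) = {0,1,2,3,4,5,6,8,10}
'a' @ 1: {1,3,5,7}  [accepting]
'a' @ 2: {}  — no active states
rest 'acb' ignored (set empty)
end set {} — state 1 not in

Answer: REJECT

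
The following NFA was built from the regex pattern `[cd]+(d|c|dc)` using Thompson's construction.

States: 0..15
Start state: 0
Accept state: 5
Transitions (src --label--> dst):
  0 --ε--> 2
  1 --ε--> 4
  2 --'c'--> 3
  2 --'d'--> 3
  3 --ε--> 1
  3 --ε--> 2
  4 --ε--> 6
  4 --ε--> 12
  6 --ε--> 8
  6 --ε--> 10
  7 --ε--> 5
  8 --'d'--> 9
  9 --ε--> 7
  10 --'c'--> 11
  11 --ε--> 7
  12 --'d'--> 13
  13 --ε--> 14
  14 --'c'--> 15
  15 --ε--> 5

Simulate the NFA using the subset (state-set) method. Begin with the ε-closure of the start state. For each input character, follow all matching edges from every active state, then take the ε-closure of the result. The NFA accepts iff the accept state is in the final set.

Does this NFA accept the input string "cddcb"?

start: ε-closure({0}) = {0,2}
'c' @ 1: {1,2,3,4,6,8,10,12}
'd' @ 2: {1,2,3,4,5,6,7,8,9,10,12,13,14}  ✓accept
'd' @ 3: {1,2,3,4,5,6,7,8,9,10,12,13,14}  ✓accept
'c' @ 4: {1,2,3,4,5,6,7,8,10,11,12,15}  ✓accept
'b' @ 5: {}  — no active states
final: {}; accept 5 not in set

Answer: REJECT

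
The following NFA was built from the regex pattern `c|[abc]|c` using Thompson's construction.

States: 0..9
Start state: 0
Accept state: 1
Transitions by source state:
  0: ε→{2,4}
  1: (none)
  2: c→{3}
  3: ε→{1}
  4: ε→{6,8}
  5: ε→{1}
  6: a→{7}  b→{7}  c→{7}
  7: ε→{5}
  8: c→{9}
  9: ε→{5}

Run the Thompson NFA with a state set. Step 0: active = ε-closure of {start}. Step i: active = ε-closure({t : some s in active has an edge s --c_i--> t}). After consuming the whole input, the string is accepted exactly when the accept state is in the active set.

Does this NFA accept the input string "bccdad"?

S₀ = ε-closure({0}) = {0,2,4,6,8}
'b' @ 1: {1,5,7}  [accepting]
'c' @ 2: {}  — state set empty
rest 'cdad' ignored (set empty)
final: {}; accept 1 not in set

Answer: REJECT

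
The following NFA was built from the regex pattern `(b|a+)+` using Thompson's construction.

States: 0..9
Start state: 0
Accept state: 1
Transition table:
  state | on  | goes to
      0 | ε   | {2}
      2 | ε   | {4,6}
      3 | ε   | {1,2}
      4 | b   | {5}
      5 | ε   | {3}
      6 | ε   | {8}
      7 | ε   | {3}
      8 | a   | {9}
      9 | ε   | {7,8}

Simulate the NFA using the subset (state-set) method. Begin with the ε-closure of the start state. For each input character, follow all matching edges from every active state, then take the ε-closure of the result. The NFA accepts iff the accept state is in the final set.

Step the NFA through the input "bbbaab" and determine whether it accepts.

start: ε-closure({0}) = {0,2,4,6,8}
'b' @ 1: {1,2,3,4,5,6,8}  (accept∈set)
'b' @ 2: {1,2,3,4,5,6,8}  (accept∈set)
'b' @ 3: {1,2,3,4,5,6,8}  (accept∈set)
'a' @ 4: {1,2,3,4,6,7,8,9}  (accept∈set)
'a' @ 5: {1,2,3,4,6,7,8,9}  (accept∈set)
'b' @ 6: {1,2,3,4,5,6,8}  (accept∈set)
end set {1,2,3,4,5,6,8} — state 1 in

Answer: ACCEPT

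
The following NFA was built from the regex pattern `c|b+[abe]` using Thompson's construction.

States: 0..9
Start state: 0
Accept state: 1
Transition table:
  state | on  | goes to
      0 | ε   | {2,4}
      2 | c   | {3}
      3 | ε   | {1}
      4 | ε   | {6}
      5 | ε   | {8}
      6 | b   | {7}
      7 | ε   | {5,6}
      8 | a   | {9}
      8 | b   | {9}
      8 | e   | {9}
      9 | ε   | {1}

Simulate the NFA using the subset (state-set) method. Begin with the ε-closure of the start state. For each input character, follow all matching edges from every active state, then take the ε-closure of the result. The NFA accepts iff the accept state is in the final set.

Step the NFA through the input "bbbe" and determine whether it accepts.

Answer: ACCEPT

Derivation:
start: ε-closure({0}) = {0,2,4,6}
'b' @ 1: {5,6,7,8}
'b' @ 2: {1,5,6,7,8,9}  (accept∈set)
'b' @ 3: {1,5,6,7,8,9}  (accept∈set)
'e' @ 4: {1,9}  (accept∈set)
end set {1,9} — state 1 in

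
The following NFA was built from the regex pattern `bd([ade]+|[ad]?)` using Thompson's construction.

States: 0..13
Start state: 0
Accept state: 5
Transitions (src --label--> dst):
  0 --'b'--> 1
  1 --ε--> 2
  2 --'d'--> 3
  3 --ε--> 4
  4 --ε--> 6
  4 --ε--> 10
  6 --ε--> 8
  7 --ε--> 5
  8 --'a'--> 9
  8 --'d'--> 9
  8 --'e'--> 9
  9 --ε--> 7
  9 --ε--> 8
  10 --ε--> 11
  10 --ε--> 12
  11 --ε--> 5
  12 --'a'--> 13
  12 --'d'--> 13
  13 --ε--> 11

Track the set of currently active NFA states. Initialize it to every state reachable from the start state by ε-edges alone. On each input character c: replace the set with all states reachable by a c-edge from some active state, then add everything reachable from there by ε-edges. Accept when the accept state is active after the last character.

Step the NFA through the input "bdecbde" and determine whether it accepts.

Answer: REJECT

Trace:
S₀ = ε-closure({0}) = {0}
'b' @ 1: {1,2}
'd' @ 2: {3,4,5,6,8,10,11,12}  (accept∈set)
'e' @ 3: {5,7,8,9}  (accept∈set)
'c' @ 4: {}  — dead — no transitions
rest 'bde' ignored (set empty)
after full input: {}  (accept=5 not in)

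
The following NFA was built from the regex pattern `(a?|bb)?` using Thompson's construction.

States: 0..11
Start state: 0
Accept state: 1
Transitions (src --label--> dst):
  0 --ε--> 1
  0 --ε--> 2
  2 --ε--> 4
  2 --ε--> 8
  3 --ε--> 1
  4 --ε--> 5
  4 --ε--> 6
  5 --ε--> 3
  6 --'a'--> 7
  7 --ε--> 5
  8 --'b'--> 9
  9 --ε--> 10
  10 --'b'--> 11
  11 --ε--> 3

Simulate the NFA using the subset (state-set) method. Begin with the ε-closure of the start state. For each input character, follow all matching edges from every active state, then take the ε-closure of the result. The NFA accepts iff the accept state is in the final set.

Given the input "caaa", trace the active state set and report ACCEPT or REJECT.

Answer: REJECT

Steps:
initial (ε-close {0}): {0,1,2,3,4,5,6,8}
'c' @ 1: {}  — state set empty
rest 'aaa' ignored (set empty)
end set {} — state 1 not in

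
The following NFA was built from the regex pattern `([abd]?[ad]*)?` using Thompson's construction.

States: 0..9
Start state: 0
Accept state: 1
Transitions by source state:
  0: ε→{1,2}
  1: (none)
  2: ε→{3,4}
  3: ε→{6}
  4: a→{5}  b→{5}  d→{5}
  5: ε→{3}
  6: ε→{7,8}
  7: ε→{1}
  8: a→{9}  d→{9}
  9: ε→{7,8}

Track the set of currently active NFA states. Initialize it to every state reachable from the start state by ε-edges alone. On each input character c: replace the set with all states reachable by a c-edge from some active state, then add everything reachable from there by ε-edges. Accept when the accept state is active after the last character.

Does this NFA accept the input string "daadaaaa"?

start: ε-closure({0}) = {0,1,2,3,4,6,7,8}
'd' @ 1: {1,3,5,6,7,8,9}  (accept∈set)
'a' @ 2: {1,7,8,9}  (accept∈set)
'a' @ 3: {1,7,8,9}  (accept∈set)
'd' @ 4: {1,7,8,9}  (accept∈set)
'a' @ 5: {1,7,8,9}  (accept∈set)
'a' @ 6: {1,7,8,9}  (accept∈set)
'a' @ 7: {1,7,8,9}  (accept∈set)
'a' @ 8: {1,7,8,9}  (accept∈set)
end set {1,7,8,9} — state 1 in

Answer: ACCEPT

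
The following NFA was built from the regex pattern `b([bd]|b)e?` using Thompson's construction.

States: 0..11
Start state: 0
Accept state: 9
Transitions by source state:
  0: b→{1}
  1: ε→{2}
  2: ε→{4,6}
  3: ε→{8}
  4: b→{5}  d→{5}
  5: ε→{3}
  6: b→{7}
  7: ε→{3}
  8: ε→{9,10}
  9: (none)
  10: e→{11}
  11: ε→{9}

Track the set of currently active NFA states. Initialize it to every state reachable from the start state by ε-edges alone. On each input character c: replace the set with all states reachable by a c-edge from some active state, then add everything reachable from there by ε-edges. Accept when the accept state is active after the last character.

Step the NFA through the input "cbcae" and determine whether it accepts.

Answer: REJECT

Derivation:
initial (ε-close {0}): {0}
'c' @ 1: {}  — no active states
rest 'bcae' ignored (set empty)
end set {} — state 9 not in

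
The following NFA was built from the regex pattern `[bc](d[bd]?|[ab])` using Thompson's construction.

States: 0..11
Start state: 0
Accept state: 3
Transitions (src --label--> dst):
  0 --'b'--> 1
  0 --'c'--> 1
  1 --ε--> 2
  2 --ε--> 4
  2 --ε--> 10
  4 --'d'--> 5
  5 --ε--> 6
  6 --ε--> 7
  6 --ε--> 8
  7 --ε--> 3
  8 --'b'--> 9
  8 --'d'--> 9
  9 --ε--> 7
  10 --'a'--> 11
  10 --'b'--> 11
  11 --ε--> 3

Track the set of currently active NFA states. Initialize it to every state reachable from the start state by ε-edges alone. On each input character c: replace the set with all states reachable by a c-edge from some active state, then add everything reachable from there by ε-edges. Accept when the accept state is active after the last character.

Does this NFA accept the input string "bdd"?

Answer: ACCEPT

Derivation:
S₀ = ε-closure({0}) = {0}
'b' @ 1: {1,2,4,10}
'd' @ 2: {3,5,6,7,8}  [accepting]
'd' @ 3: {3,7,9}  [accepting]
end set {3,7,9} — state 3 in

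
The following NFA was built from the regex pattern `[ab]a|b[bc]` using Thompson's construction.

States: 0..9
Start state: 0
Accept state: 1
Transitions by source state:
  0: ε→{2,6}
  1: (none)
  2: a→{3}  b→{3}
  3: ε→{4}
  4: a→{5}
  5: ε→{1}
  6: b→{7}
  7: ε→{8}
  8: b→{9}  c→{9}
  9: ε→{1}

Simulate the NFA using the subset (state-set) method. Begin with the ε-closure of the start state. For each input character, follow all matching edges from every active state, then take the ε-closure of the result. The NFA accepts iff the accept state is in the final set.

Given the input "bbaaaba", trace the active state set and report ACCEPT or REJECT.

Answer: REJECT

Derivation:
initial (ε-close {0}): {0,2,6}
'b' @ 1: {3,4,7,8}
'b' @ 2: {1,9}  [accepting]
'a' @ 3: {}  — no active states
rest 'aaba' ignored (set empty)
after full input: {}  (accept=1 not in)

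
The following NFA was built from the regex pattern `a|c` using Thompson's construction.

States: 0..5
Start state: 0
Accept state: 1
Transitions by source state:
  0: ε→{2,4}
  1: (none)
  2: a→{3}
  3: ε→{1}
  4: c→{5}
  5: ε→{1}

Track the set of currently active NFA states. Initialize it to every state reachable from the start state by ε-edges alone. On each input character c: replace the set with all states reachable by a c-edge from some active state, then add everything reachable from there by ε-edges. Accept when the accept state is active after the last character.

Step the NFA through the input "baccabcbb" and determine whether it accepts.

initial (ε-close {0}): {0,2,4}
'b' @ 1: {}  — state set empty
rest 'accabcbb' ignored (set empty)
final: {}; accept 1 not in set

Answer: REJECT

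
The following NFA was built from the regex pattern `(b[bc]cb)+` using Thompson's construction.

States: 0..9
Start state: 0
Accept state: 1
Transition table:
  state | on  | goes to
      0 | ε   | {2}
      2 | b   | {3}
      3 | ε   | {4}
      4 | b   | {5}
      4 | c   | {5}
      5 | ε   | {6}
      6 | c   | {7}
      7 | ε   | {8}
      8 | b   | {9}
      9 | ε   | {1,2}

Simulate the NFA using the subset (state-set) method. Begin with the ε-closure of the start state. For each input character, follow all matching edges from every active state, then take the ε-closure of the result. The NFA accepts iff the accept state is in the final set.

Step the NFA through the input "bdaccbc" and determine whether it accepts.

initial (ε-close {0}): {0,2}
'b' @ 1: {3,4}
'd' @ 2: {}  — no active states
rest 'accbc' ignored (set empty)
end set {} — state 1 not in

Answer: REJECT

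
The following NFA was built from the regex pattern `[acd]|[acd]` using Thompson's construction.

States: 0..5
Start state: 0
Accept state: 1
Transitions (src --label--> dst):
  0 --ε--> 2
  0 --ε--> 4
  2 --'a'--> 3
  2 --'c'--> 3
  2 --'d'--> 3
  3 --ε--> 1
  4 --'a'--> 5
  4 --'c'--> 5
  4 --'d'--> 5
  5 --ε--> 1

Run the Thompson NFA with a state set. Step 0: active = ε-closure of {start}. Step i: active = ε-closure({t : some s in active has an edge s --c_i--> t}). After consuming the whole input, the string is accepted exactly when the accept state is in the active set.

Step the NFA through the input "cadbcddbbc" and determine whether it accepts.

S₀ = ε-closure({0}) = {0,2,4}
'c' @ 1: {1,3,5}  ✓accept
'a' @ 2: {}  — no active states
rest 'dbcddbbc' ignored (set empty)
after full input: {}  (accept=1 not in)

Answer: REJECT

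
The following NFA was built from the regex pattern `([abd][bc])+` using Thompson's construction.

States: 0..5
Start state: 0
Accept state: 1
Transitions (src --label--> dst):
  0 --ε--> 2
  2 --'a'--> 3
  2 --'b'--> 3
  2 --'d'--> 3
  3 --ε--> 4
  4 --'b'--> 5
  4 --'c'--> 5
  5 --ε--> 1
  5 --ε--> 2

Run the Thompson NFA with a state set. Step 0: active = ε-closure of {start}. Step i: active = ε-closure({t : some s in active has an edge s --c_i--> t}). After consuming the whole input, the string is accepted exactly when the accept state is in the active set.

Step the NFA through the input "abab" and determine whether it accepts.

Answer: ACCEPT

Steps:
S₀ = ε-closure({0}) = {0,2}
'a' @ 1: {3,4}
'b' @ 2: {1,2,5}  (accept∈set)
'a' @ 3: {3,4}
'b' @ 4: {1,2,5}  (accept∈set)
final: {1,2,5}; accept 1 in set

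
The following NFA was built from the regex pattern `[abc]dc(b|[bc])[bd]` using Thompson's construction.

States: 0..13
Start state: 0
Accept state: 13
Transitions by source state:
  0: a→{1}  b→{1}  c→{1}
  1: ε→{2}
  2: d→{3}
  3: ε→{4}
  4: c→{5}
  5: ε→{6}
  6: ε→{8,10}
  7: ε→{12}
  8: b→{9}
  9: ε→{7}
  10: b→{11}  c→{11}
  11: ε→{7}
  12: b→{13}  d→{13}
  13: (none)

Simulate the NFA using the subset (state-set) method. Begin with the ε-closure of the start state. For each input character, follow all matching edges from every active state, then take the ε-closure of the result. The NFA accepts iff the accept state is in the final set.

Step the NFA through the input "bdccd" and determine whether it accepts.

Answer: ACCEPT

Derivation:
start: ε-closure({0}) = {0}
'b' @ 1: {1,2}
'd' @ 2: {3,4}
'c' @ 3: {5,6,8,10}
'c' @ 4: {7,11,12}
'd' @ 5: {13}  ✓accept
final: {13}; accept 13 in set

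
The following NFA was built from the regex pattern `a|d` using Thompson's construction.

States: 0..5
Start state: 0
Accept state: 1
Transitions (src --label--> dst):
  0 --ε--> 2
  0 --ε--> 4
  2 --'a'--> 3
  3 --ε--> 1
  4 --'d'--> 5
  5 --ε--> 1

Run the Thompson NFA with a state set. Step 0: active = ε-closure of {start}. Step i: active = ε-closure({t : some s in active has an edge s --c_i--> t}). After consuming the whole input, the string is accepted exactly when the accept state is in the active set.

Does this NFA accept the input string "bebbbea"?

Answer: REJECT

Trace:
S₀ = ε-closure({0}) = {0,2,4}
'b' @ 1: {}  — no active states
rest 'ebbbea' ignored (set empty)
final: {}; accept 1 not in set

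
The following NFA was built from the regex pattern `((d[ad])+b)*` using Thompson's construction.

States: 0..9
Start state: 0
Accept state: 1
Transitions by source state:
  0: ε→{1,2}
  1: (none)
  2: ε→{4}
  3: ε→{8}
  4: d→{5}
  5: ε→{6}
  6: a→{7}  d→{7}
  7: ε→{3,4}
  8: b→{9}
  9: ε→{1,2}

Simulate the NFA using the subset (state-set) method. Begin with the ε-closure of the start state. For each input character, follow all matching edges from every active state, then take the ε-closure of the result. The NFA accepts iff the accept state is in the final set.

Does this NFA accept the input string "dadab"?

Answer: ACCEPT

Steps:
start: ε-closure({0}) = {0,1,2,4}
'd' @ 1: {5,6}
'a' @ 2: {3,4,7,8}
'd' @ 3: {5,6}
'a' @ 4: {3,4,7,8}
'b' @ 5: {1,2,4,9}  [accepting]
after full input: {1,2,4,9}  (accept=1 in)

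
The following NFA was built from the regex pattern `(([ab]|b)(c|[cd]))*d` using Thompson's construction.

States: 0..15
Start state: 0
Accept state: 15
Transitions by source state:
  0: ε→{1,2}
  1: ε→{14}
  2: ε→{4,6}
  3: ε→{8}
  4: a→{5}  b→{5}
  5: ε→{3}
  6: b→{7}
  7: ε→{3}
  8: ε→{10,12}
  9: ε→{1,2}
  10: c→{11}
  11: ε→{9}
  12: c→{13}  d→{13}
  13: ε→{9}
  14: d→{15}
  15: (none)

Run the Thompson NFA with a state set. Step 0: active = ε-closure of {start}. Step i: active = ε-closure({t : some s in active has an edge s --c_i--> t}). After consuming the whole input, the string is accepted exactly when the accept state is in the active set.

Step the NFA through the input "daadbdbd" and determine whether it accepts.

Answer: REJECT

Trace:
start: ε-closure({0}) = {0,1,2,4,6,14}
'd' @ 1: {15}  (accept∈set)
'a' @ 2: {}  — dead — no transitions
rest 'adbdbd' ignored (set empty)
end set {} — state 15 not in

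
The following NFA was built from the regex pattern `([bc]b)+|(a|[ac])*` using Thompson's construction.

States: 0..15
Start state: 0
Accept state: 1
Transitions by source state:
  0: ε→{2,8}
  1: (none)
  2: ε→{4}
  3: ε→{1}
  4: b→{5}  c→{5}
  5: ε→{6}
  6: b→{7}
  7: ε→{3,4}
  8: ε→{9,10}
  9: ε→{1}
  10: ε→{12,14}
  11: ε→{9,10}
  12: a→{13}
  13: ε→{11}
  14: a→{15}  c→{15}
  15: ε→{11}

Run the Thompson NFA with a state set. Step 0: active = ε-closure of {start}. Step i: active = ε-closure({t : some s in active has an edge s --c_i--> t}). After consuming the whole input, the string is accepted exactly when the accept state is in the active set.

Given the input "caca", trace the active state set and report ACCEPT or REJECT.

Answer: ACCEPT

Steps:
initial (ε-close {0}): {0,1,2,4,8,9,10,12,14}
'c' @ 1: {1,5,6,9,10,11,12,14,15}  ✓accept
'a' @ 2: {1,9,10,11,12,13,14,15}  ✓accept
'c' @ 3: {1,9,10,11,12,14,15}  ✓accept
'a' @ 4: {1,9,10,11,12,13,14,15}  ✓accept
final: {1,9,10,11,12,13,14,15}; accept 1 in set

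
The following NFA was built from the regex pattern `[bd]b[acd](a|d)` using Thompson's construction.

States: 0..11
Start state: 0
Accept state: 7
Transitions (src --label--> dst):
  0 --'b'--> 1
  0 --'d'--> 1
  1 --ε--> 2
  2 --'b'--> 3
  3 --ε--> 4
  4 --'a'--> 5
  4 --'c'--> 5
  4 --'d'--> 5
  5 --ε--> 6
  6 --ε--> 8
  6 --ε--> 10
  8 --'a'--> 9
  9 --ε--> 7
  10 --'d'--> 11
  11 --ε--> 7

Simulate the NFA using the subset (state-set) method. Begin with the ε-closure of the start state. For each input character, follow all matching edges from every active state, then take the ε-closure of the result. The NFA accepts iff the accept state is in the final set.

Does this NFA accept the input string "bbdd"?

S₀ = ε-closure({0}) = {0}
'b' @ 1: {1,2}
'b' @ 2: {3,4}
'd' @ 3: {5,6,8,10}
'd' @ 4: {7,11}  (accept∈set)
final: {7,11}; accept 7 in set

Answer: ACCEPT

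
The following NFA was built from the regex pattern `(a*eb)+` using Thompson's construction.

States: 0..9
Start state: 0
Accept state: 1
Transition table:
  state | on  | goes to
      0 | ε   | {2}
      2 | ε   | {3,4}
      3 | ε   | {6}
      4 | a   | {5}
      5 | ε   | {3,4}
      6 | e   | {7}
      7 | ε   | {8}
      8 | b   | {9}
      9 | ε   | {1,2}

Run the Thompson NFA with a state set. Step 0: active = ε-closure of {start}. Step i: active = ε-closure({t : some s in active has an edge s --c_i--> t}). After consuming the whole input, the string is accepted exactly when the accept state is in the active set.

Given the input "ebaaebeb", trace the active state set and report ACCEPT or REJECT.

Answer: ACCEPT

Trace:
initial (ε-close {0}): {0,2,3,4,6}
'e' @ 1: {7,8}
'b' @ 2: {1,2,3,4,6,9}  ✓accept
'a' @ 3: {3,4,5,6}
'a' @ 4: {3,4,5,6}
'e' @ 5: {7,8}
'b' @ 6: {1,2,3,4,6,9}  ✓accept
'e' @ 7: {7,8}
'b' @ 8: {1,2,3,4,6,9}  ✓accept
final: {1,2,3,4,6,9}; accept 1 in set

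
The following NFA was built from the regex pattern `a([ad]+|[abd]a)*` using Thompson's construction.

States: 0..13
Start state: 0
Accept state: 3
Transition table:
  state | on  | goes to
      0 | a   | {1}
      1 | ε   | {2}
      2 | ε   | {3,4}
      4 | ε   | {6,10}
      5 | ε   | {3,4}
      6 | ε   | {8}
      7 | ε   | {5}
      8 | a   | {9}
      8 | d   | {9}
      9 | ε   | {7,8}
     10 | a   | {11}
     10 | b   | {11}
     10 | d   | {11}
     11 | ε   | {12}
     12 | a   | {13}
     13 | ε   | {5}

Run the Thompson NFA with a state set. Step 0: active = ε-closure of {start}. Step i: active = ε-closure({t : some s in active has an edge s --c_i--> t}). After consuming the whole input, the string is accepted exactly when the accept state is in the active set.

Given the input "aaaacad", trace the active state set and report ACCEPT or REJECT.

start: ε-closure({0}) = {0}
'a' @ 1: {1,2,3,4,6,8,10}  [accepting]
'a' @ 2: {3,4,5,6,7,8,9,10,11,12}  [accepting]
'a' @ 3: {3,4,5,6,7,8,9,10,11,12,13}  [accepting]
'a' @ 4: {3,4,5,6,7,8,9,10,11,12,13}  [accepting]
'c' @ 5: {}  — state set empty
rest 'ad' ignored (set empty)
after full input: {}  (accept=3 not in)

Answer: REJECT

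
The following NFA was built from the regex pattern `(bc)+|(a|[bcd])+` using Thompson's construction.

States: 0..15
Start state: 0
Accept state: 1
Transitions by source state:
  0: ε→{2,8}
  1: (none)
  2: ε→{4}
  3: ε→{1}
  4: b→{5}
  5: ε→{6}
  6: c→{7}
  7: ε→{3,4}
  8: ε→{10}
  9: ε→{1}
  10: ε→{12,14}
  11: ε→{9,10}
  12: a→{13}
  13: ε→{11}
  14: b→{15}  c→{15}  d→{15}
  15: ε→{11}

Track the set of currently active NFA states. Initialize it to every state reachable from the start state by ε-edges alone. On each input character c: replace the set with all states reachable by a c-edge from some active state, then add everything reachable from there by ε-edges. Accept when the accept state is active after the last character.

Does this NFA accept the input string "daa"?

start: ε-closure({0}) = {0,2,4,8,10,12,14}
'd' @ 1: {1,9,10,11,12,14,15}  [accepting]
'a' @ 2: {1,9,10,11,12,13,14}  [accepting]
'a' @ 3: {1,9,10,11,12,13,14}  [accepting]
final: {1,9,10,11,12,13,14}; accept 1 in set

Answer: ACCEPT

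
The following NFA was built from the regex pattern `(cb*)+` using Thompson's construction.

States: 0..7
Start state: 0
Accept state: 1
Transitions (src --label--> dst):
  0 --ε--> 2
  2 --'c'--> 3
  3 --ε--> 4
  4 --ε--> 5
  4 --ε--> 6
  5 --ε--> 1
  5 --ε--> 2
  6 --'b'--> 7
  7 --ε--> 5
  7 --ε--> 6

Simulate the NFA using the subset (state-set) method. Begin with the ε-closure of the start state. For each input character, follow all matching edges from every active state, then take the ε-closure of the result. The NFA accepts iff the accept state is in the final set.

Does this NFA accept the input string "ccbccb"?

Answer: ACCEPT

Derivation:
initial (ε-close {0}): {0,2}
'c' @ 1: {1,2,3,4,5,6}  (accept∈set)
'c' @ 2: {1,2,3,4,5,6}  (accept∈set)
'b' @ 3: {1,2,5,6,7}  (accept∈set)
'c' @ 4: {1,2,3,4,5,6}  (accept∈set)
'c' @ 5: {1,2,3,4,5,6}  (accept∈set)
'b' @ 6: {1,2,5,6,7}  (accept∈set)
after full input: {1,2,5,6,7}  (accept=1 in)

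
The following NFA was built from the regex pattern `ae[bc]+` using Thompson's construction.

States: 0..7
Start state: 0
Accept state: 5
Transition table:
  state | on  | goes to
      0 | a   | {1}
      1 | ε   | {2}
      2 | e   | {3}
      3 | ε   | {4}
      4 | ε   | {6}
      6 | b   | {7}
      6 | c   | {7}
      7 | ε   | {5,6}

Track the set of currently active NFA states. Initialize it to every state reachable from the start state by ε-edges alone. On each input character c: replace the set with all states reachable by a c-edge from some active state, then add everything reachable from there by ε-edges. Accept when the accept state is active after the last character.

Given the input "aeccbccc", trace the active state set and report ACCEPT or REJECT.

Answer: ACCEPT

Derivation:
start: ε-closure({0}) = {0}
'a' @ 1: {1,2}
'e' @ 2: {3,4,6}
'c' @ 3: {5,6,7}  [accepting]
'c' @ 4: {5,6,7}  [accepting]
'b' @ 5: {5,6,7}  [accepting]
'c' @ 6: {5,6,7}  [accepting]
'c' @ 7: {5,6,7}  [accepting]
'c' @ 8: {5,6,7}  [accepting]
end set {5,6,7} — state 5 in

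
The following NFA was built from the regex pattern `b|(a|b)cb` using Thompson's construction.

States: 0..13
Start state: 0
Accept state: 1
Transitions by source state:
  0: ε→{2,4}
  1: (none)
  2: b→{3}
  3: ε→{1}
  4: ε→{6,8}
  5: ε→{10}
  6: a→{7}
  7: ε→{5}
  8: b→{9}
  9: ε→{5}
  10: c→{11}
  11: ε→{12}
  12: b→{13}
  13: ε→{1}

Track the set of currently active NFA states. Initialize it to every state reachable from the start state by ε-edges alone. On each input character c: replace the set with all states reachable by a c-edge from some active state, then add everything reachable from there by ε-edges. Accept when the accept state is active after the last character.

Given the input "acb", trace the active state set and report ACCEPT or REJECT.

Answer: ACCEPT

Trace:
start: ε-closure({0}) = {0,2,4,6,8}
'a' @ 1: {5,7,10}
'c' @ 2: {11,12}
'b' @ 3: {1,13}  (accept∈set)
end set {1,13} — state 1 in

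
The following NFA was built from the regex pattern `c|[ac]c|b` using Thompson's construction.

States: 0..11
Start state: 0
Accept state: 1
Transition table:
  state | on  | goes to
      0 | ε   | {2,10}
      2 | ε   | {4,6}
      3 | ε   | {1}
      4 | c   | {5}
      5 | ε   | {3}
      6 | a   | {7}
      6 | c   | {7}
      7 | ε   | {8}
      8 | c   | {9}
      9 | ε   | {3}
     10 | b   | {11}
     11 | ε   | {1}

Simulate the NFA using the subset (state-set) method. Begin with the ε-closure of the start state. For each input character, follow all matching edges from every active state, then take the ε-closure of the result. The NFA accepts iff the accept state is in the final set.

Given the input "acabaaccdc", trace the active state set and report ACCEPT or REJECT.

Answer: REJECT

Trace:
S₀ = ε-closure({0}) = {0,2,4,6,10}
'a' @ 1: {7,8}
'c' @ 2: {1,3,9}  ✓accept
'a' @ 3: {}  — no active states
rest 'baaccdc' ignored (set empty)
final: {}; accept 1 not in set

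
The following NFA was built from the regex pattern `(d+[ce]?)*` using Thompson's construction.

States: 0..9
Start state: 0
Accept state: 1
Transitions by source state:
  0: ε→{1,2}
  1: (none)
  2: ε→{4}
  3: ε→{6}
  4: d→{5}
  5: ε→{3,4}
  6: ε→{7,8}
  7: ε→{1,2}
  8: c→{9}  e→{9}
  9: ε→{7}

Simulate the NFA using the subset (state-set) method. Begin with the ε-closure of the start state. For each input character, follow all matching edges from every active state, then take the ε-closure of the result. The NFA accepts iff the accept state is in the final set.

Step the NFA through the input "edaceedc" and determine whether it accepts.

initial (ε-close {0}): {0,1,2,4}
'e' @ 1: {}  — dead — no transitions
rest 'daceedc' ignored (set empty)
after full input: {}  (accept=1 not in)

Answer: REJECT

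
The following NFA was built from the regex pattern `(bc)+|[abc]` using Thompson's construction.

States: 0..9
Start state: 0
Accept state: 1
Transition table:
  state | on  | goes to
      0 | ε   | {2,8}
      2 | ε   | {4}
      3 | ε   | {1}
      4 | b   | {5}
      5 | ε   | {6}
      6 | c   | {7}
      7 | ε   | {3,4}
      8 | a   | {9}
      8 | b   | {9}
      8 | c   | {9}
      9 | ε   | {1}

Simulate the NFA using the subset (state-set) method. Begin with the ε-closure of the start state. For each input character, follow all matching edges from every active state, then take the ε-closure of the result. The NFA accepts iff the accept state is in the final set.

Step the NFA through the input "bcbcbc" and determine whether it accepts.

Answer: ACCEPT

Trace:
initial (ε-close {0}): {0,2,4,8}
'b' @ 1: {1,5,6,9}  (accept∈set)
'c' @ 2: {1,3,4,7}  (accept∈set)
'b' @ 3: {5,6}
'c' @ 4: {1,3,4,7}  (accept∈set)
'b' @ 5: {5,6}
'c' @ 6: {1,3,4,7}  (accept∈set)
final: {1,3,4,7}; accept 1 in set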